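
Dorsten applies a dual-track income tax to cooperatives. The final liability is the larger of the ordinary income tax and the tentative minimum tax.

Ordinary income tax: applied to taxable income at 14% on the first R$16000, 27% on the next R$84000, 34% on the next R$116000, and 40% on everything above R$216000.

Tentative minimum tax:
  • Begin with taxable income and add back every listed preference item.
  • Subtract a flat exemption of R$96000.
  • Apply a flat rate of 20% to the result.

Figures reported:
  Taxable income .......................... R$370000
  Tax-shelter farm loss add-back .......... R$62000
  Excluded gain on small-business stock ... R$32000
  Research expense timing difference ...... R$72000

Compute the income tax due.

R$125960

Tentative minimum tax:
  Adjusted income: R$370000 + R$62000 + R$32000 + R$72000 = R$536000
  Less exemption R$96000 → base R$440000
  R$440000 × 20% = R$88000

Ordinary income tax:
  R$16000 × 14% = R$2240
  R$84000 × 27% = R$22680
  R$116000 × 34% = R$39440
  R$154000 × 40% = R$61600
  → R$125960

R$125960 > R$88000, so the ordinary income tax governs.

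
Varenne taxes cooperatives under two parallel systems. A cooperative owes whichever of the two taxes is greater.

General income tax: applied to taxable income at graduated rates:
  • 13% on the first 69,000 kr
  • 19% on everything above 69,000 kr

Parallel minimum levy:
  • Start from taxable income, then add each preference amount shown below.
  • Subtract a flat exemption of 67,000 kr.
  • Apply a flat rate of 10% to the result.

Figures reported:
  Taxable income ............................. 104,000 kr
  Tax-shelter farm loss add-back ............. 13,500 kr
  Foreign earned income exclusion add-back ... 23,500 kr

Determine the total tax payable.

15,620 kr

Parallel minimum levy:
  Adjusted income: 104,000 kr + 13,500 kr + 23,500 kr = 141,000 kr
  Less exemption 67,000 kr → base 74,000 kr
  74,000 kr × 10% = 7,400 kr

General income tax:
  69,000 kr × 13% = 8,970 kr
  35,000 kr × 19% = 6,650 kr
  → 15,620 kr

15,620 kr > 7,400 kr, so the general income tax governs.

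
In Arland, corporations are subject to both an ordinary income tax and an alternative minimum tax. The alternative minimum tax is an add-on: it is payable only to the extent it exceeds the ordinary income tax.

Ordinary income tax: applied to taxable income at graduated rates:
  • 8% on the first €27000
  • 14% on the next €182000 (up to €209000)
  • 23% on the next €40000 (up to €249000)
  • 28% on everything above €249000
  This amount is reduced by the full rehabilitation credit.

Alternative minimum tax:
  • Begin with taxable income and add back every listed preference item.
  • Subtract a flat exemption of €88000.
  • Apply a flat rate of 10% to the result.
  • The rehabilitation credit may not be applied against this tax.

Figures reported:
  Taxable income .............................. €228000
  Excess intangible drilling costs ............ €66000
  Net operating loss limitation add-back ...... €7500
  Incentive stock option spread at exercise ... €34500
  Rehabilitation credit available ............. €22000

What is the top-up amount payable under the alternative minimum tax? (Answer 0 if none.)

Alternative minimum tax:
  Adjusted income: €228000 + €66000 + €7500 + €34500 = €336000
  Less exemption €88000 → base €248000
  €248000 × 10% = €24800

Ordinary income tax:
  €27000 × 8% = €2160
  €182000 × 14% = €25480
  €19000 × 23% = €4370
  → €32010
  Less rehabilitation credit €22000 → €10010

Excess of alternative minimum tax over ordinary income tax: €24800 − €10010 = €14790.

€14790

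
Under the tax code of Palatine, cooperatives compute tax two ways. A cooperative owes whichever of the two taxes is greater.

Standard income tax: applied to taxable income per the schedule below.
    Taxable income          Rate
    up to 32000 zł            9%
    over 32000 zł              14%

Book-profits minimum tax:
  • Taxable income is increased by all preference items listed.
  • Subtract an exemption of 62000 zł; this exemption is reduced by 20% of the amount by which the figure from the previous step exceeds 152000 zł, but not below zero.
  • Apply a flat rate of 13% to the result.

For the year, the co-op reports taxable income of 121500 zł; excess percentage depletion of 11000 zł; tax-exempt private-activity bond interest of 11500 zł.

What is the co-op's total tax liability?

Book-profits minimum tax:
  Adjusted income: 121500 zł + 11000 zł + 11500 zł = 144000 zł
  Exemption: 144000 zł ≤ 152000 zł, so full 62000 zł applies
  Base: 144000 zł − 62000 zł = 82000 zł
  82000 zł × 13% = 10660 zł

Standard income tax:
  32000 zł × 9% = 2880 zł
  89500 zł × 14% = 12530 zł
  → 15410 zł

15410 zł > 10660 zł, so the standard income tax governs.

15410 zł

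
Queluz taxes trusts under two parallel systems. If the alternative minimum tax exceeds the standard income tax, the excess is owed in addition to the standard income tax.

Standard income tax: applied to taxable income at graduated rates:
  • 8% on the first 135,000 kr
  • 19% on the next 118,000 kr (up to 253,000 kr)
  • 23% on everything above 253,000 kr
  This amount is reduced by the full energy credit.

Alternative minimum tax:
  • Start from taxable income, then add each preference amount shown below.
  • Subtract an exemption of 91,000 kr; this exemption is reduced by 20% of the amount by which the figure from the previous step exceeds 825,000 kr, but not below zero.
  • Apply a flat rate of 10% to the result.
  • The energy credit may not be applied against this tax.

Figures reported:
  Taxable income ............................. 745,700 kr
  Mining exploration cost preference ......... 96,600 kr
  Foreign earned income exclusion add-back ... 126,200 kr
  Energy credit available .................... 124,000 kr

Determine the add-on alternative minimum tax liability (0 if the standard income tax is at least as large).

Alternative minimum tax:
  Adjusted income: 745,700 kr + 96,600 kr + 126,200 kr = 968,500 kr
  Exemption: 91,000 kr − 20% × (968,500 kr − 825,000 kr) = 91,000 kr − 28,700 kr = 62,300 kr
  Base: 968,500 kr − 62,300 kr = 906,200 kr
  906,200 kr × 10% = 90,620 kr

Standard income tax:
  135,000 kr × 8% = 10,800 kr
  118,000 kr × 19% = 22,420 kr
  492,700 kr × 23% = 113,321 kr
  → 146,541 kr
  Less energy credit 124,000 kr → 22,541 kr

Excess of alternative minimum tax over standard income tax: 90,620 kr − 22,541 kr = 68,079 kr.

68,079 kr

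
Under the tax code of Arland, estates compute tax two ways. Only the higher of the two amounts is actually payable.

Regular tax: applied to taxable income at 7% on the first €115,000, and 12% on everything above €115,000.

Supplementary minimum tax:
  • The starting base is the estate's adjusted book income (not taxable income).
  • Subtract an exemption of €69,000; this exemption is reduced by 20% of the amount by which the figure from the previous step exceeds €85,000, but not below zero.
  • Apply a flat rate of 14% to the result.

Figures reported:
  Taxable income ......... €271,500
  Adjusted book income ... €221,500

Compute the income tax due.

€26,830

Regular tax:
  €115,000 × 7% = €8,050
  €156,500 × 12% = €18,780
  → €26,830

Supplementary minimum tax:
  Base (adjusted book income): €221,500
  Exemption: €69,000 − 20% × (€221,500 − €85,000) = €69,000 − €27,300 = €41,700
  Base: €221,500 − €41,700 = €179,800
  €179,800 × 14% = €25,172

€26,830 > €25,172, so the regular tax governs.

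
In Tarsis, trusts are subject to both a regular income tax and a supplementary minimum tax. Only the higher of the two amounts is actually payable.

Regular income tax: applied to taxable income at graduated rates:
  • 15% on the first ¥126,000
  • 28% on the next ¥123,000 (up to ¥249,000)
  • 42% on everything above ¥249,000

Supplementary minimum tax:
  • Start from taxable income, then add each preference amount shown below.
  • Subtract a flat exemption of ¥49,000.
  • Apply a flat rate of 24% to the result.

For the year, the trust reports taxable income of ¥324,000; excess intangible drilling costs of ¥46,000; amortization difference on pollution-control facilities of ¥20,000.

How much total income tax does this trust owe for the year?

¥84,840

Supplementary minimum tax:
  Adjusted income: ¥324,000 + ¥46,000 + ¥20,000 = ¥390,000
  Less exemption ¥49,000 → base ¥341,000
  ¥341,000 × 24% = ¥81,840

Regular income tax:
  ¥126,000 × 15% = ¥18,900
  ¥123,000 × 28% = ¥34,440
  ¥75,000 × 42% = ¥31,500
  → ¥84,840

¥84,840 > ¥81,840, so the regular income tax governs.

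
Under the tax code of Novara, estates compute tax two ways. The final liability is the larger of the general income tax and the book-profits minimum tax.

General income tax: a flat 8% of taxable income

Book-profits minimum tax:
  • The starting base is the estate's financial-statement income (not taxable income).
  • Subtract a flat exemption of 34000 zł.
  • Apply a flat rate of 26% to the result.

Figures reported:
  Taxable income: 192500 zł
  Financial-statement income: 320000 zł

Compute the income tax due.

Book-profits minimum tax:
  Base (financial-statement income): 320000 zł
  Less exemption 34000 zł → base 286000 zł
  286000 zł × 26% = 74360 zł

General income tax:
  192500 zł × 8% = 15400 zł

74360 zł > 15400 zł, so the book-profits minimum tax is the binding amount.

74360 zł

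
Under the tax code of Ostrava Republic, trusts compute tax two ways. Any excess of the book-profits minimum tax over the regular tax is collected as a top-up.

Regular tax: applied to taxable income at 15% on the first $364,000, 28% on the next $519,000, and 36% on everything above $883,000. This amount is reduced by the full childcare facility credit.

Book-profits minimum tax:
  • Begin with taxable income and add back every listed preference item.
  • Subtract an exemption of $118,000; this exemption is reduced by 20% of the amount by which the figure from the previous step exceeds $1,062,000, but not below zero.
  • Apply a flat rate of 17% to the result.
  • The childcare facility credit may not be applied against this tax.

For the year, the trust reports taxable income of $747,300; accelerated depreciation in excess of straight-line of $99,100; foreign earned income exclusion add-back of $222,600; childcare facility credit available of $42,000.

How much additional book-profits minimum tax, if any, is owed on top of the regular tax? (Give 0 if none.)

$41,984

Regular tax:
  $364,000 × 15% = $54,600
  $383,300 × 28% = $107,324
  → $161,924
  Less childcare facility credit $42,000 → $119,924

Book-profits minimum tax:
  Adjusted income: $747,300 + $99,100 + $222,600 = $1,069,000
  Exemption: $118,000 − 20% × ($1,069,000 − $1,062,000) = $118,000 − $1,400 = $116,600
  Base: $1,069,000 − $116,600 = $952,400
  $952,400 × 17% = $161,908

Excess of book-profits minimum tax over regular tax: $161,908 − $119,924 = $41,984.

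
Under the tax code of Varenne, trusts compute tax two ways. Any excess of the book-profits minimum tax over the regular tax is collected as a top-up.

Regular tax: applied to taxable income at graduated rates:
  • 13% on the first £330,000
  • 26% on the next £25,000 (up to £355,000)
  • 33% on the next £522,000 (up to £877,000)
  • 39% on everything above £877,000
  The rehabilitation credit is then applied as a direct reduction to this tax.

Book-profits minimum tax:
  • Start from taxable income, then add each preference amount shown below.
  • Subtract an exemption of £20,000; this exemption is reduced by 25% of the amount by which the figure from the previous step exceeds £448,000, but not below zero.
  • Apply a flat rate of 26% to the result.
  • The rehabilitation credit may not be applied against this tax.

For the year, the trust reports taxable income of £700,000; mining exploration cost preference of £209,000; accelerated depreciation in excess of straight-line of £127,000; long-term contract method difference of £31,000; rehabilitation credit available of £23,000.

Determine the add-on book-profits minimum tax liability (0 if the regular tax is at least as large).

Regular tax:
  £330,000 × 13% = £42,900
  £25,000 × 26% = £6,500
  £345,000 × 33% = £113,850
  → £163,250
  Less rehabilitation credit £23,000 → £140,250

Book-profits minimum tax:
  Adjusted income: £700,000 + £209,000 + £127,000 + £31,000 = £1,067,000
  Exemption: 25% × (£1,067,000 − £448,000) = £154,750 ≥ £20,000, so the exemption is fully phased out
  Base: £1,067,000 − £0 = £1,067,000
  £1,067,000 × 26% = £277,420

Excess of book-profits minimum tax over regular tax: £277,420 − £140,250 = £137,170.

£137,170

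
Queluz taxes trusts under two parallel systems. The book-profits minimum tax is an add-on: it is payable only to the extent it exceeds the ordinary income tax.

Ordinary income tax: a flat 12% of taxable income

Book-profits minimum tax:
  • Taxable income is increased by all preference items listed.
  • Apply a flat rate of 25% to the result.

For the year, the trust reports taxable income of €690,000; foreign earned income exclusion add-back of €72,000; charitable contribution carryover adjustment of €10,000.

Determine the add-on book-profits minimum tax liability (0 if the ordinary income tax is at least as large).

€110,200

Ordinary income tax:
  €690,000 × 12% = €82,800

Book-profits minimum tax:
  Adjusted income: €690,000 + €72,000 + €10,000 = €772,000
  €772,000 × 25% = €193,000

Excess of book-profits minimum tax over ordinary income tax: €193,000 − €82,800 = €110,200.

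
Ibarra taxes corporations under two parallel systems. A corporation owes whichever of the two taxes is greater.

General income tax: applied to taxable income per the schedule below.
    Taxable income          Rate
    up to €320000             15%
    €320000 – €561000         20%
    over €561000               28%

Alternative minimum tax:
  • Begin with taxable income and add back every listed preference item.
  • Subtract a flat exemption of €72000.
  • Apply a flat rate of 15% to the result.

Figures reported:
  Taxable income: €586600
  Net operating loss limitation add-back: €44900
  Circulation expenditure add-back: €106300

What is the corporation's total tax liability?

General income tax:
  €320000 × 15% = €48000
  €241000 × 20% = €48200
  €25600 × 28% = €7168
  → €103368

Alternative minimum tax:
  Adjusted income: €586600 + €44900 + €106300 = €737800
  Less exemption €72000 → base €665800
  €665800 × 15% = €99870

€103368 > €99870, so the general income tax governs.

€103368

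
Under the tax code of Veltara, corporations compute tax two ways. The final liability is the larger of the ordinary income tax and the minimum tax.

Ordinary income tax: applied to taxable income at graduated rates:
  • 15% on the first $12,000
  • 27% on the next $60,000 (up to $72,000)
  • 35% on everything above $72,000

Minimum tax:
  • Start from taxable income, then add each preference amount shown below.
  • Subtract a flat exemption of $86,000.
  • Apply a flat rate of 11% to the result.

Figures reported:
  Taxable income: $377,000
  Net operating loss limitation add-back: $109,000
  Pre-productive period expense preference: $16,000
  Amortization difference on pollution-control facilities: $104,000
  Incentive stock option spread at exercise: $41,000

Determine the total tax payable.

Minimum tax:
  Adjusted income: $377,000 + $109,000 + $16,000 + $104,000 + $41,000 = $647,000
  Less exemption $86,000 → base $561,000
  $561,000 × 11% = $61,710

Ordinary income tax:
  $12,000 × 15% = $1,800
  $60,000 × 27% = $16,200
  $305,000 × 35% = $106,750
  → $124,750

$124,750 > $61,710, so the ordinary income tax governs.

$124,750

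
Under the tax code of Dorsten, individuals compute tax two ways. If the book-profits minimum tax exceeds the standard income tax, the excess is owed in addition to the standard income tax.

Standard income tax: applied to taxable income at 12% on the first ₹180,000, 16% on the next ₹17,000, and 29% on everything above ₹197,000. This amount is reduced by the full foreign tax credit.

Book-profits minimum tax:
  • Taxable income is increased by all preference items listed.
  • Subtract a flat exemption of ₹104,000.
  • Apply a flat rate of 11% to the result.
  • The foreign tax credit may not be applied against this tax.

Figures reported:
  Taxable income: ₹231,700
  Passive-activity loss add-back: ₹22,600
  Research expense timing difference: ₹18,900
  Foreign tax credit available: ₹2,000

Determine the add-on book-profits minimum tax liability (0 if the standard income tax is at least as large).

Standard income tax:
  ₹180,000 × 12% = ₹21,600
  ₹17,000 × 16% = ₹2,720
  ₹34,700 × 29% = ₹10,063
  → ₹34,383
  Less foreign tax credit ₹2,000 → ₹32,383

Book-profits minimum tax:
  Adjusted income: ₹231,700 + ₹22,600 + ₹18,900 = ₹273,200
  Less exemption ₹104,000 → base ₹169,200
  ₹169,200 × 11% = ₹18,612

₹18,612 ≤ ₹32,383, so no add-on is due.

₹0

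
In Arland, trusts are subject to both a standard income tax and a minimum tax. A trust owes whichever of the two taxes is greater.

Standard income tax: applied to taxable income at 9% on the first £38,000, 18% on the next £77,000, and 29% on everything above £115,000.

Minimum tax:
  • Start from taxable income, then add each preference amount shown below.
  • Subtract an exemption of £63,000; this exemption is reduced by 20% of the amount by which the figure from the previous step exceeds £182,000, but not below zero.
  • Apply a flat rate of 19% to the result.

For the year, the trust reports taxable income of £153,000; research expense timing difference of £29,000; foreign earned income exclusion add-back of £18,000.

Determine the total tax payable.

Minimum tax:
  Adjusted income: £153,000 + £29,000 + £18,000 = £200,000
  Exemption: £63,000 − 20% × (£200,000 − £182,000) = £63,000 − £3,600 = £59,400
  Base: £200,000 − £59,400 = £140,600
  £140,600 × 19% = £26,714

Standard income tax:
  £38,000 × 9% = £3,420
  £77,000 × 18% = £13,860
  £38,000 × 29% = £11,020
  → £28,300

£28,300 > £26,714, so the standard income tax governs.

£28,300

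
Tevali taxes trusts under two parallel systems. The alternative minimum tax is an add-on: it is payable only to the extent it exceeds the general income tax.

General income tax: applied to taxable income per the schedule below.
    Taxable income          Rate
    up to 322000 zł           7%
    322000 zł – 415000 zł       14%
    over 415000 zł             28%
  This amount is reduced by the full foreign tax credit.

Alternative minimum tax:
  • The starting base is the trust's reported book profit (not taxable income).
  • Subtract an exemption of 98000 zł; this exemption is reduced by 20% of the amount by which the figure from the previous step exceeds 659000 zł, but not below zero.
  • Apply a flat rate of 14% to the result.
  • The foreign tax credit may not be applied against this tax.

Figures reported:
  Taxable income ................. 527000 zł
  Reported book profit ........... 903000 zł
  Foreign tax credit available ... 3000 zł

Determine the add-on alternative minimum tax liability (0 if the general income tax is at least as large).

55612 zł

General income tax:
  322000 zł × 7% = 22540 zł
  93000 zł × 14% = 13020 zł
  112000 zł × 28% = 31360 zł
  → 66920 zł
  Less foreign tax credit 3000 zł → 63920 zł

Alternative minimum tax:
  Base (reported book profit): 903000 zł
  Exemption: 98000 zł − 20% × (903000 zł − 659000 zł) = 98000 zł − 48800 zł = 49200 zł
  Base: 903000 zł − 49200 zł = 853800 zł
  853800 zł × 14% = 119532 zł

Excess of alternative minimum tax over general income tax: 119532 zł − 63920 zł = 55612 zł.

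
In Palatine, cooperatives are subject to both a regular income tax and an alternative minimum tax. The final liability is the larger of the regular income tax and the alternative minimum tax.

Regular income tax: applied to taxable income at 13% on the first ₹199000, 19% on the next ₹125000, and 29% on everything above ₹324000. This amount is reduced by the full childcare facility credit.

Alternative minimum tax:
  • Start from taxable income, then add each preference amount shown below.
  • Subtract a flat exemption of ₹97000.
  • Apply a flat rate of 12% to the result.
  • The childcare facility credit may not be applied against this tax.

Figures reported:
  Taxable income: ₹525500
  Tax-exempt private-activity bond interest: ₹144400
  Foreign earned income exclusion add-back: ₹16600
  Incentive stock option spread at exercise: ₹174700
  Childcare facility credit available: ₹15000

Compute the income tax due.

Alternative minimum tax:
  Adjusted income: ₹525500 + ₹144400 + ₹16600 + ₹174700 = ₹861200
  Less exemption ₹97000 → base ₹764200
  ₹764200 × 12% = ₹91704

Regular income tax:
  ₹199000 × 13% = ₹25870
  ₹125000 × 19% = ₹23750
  ₹201500 × 29% = ₹58435
  → ₹108055
  Less childcare facility credit ₹15000 → ₹93055

₹93055 > ₹91704, so the regular income tax governs.

₹93055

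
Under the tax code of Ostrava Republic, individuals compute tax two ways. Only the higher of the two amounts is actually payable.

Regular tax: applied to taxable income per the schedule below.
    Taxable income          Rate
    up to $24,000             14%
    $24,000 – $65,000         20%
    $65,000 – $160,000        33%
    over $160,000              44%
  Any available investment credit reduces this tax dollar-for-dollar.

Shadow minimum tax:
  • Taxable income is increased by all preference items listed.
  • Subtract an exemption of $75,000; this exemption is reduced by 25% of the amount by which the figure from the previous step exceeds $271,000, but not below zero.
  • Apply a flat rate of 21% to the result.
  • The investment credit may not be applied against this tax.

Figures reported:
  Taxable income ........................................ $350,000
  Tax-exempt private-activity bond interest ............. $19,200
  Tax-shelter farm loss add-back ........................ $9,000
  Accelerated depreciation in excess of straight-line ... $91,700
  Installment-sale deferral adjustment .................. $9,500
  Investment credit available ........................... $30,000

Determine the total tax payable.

$96,510

Shadow minimum tax:
  Adjusted income: $350,000 + $19,200 + $9,000 + $91,700 + $9,500 = $479,400
  Exemption: $75,000 − 25% × ($479,400 − $271,000) = $75,000 − $52,100 = $22,900
  Base: $479,400 − $22,900 = $456,500
  $456,500 × 21% = $95,865

Regular tax:
  $24,000 × 14% = $3,360
  $41,000 × 20% = $8,200
  $95,000 × 33% = $31,350
  $190,000 × 44% = $83,600
  → $126,510
  Less investment credit $30,000 → $96,510

$96,510 > $95,865, so the regular tax governs.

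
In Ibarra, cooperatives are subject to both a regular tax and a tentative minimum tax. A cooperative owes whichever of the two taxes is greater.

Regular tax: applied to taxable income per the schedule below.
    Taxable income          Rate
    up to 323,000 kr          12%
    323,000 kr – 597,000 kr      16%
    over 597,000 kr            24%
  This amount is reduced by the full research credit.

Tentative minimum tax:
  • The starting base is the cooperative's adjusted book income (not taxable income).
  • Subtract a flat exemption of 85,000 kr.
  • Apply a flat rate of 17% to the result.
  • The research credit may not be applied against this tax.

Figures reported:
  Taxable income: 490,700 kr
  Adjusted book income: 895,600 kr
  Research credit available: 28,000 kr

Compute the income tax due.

137,802 kr

Tentative minimum tax:
  Base (adjusted book income): 895,600 kr
  Less exemption 85,000 kr → base 810,600 kr
  810,600 kr × 17% = 137,802 kr

Regular tax:
  323,000 kr × 12% = 38,760 kr
  167,700 kr × 16% = 26,832 kr
  → 65,592 kr
  Less research credit 28,000 kr → 37,592 kr

137,802 kr > 37,592 kr, so the tentative minimum tax is the binding amount.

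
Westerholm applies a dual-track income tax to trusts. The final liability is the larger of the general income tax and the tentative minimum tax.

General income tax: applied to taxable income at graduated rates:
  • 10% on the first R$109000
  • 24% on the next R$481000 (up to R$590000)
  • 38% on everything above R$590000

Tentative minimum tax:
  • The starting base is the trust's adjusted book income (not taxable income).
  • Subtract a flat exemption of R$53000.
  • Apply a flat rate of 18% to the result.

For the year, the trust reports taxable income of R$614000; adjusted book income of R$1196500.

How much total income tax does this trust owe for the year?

R$205830

Tentative minimum tax:
  Base (adjusted book income): R$1196500
  Less exemption R$53000 → base R$1143500
  R$1143500 × 18% = R$205830

General income tax:
  R$109000 × 10% = R$10900
  R$481000 × 24% = R$115440
  R$24000 × 38% = R$9120
  → R$135460

R$205830 > R$135460, so the tentative minimum tax is the binding amount.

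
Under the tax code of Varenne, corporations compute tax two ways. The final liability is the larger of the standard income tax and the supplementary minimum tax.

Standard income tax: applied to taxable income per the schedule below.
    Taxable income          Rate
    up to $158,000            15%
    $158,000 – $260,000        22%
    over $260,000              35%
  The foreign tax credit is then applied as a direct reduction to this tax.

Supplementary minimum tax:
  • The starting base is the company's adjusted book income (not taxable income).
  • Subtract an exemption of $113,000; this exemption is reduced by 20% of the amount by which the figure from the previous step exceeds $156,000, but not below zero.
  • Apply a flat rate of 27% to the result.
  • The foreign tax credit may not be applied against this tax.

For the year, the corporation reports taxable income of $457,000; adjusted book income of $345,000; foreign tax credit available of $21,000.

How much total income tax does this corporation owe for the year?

$94,090

Supplementary minimum tax:
  Base (adjusted book income): $345,000
  Exemption: $113,000 − 20% × ($345,000 − $156,000) = $113,000 − $37,800 = $75,200
  Base: $345,000 − $75,200 = $269,800
  $269,800 × 27% = $72,846

Standard income tax:
  $158,000 × 15% = $23,700
  $102,000 × 22% = $22,440
  $197,000 × 35% = $68,950
  → $115,090
  Less foreign tax credit $21,000 → $94,090

$94,090 > $72,846, so the standard income tax governs.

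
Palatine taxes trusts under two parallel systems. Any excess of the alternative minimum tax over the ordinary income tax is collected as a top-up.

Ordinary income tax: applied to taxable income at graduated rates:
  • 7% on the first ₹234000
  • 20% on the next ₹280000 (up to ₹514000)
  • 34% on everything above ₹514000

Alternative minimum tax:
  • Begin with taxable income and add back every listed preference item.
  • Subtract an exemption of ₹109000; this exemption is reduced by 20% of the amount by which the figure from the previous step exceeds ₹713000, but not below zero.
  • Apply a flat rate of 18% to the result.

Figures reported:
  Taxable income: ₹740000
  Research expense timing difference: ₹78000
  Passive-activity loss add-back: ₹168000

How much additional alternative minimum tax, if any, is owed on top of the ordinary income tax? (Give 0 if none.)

Alternative minimum tax:
  Adjusted income: ₹740000 + ₹78000 + ₹168000 = ₹986000
  Exemption: ₹109000 − 20% × (₹986000 − ₹713000) = ₹109000 − ₹54600 = ₹54400
  Base: ₹986000 − ₹54400 = ₹931600
  ₹931600 × 18% = ₹167688

Ordinary income tax:
  ₹234000 × 7% = ₹16380
  ₹280000 × 20% = ₹56000
  ₹226000 × 34% = ₹76840
  → ₹149220

Excess of alternative minimum tax over ordinary income tax: ₹167688 − ₹149220 = ₹18468.

₹18468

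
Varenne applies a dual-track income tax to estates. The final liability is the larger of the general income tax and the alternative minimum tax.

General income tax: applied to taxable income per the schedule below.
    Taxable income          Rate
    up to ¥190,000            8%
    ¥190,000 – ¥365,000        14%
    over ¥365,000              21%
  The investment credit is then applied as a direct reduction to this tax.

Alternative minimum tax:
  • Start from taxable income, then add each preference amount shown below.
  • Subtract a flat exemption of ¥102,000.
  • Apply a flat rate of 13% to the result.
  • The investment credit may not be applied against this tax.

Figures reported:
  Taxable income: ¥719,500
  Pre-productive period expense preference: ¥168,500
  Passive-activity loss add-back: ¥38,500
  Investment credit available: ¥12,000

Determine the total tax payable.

Alternative minimum tax:
  Adjusted income: ¥719,500 + ¥168,500 + ¥38,500 = ¥926,500
  Less exemption ¥102,000 → base ¥824,500
  ¥824,500 × 13% = ¥107,185

General income tax:
  ¥190,000 × 8% = ¥15,200
  ¥175,000 × 14% = ¥24,500
  ¥354,500 × 21% = ¥74,445
  → ¥114,145
  Less investment credit ¥12,000 → ¥102,145

¥107,185 > ¥102,145, so the alternative minimum tax is the binding amount.

¥107,185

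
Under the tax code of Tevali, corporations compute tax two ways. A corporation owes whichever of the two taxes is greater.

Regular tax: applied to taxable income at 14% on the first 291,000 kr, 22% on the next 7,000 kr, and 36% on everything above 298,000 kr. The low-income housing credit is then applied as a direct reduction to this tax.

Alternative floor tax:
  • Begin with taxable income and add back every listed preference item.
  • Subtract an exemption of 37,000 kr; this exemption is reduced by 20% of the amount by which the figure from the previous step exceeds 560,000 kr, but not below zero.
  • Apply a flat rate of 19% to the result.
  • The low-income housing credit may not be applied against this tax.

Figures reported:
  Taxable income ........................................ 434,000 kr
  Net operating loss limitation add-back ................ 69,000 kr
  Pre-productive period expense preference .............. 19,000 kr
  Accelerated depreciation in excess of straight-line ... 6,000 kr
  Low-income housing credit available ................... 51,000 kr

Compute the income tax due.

Regular tax:
  291,000 kr × 14% = 40,740 kr
  7,000 kr × 22% = 1,540 kr
  136,000 kr × 36% = 48,960 kr
  → 91,240 kr
  Less low-income housing credit 51,000 kr → 40,240 kr

Alternative floor tax:
  Adjusted income: 434,000 kr + 69,000 kr + 19,000 kr + 6,000 kr = 528,000 kr
  Exemption: 528,000 kr ≤ 560,000 kr, so full 37,000 kr applies
  Base: 528,000 kr − 37,000 kr = 491,000 kr
  491,000 kr × 19% = 93,290 kr

93,290 kr > 40,240 kr, so the alternative floor tax is the binding amount.

93,290 kr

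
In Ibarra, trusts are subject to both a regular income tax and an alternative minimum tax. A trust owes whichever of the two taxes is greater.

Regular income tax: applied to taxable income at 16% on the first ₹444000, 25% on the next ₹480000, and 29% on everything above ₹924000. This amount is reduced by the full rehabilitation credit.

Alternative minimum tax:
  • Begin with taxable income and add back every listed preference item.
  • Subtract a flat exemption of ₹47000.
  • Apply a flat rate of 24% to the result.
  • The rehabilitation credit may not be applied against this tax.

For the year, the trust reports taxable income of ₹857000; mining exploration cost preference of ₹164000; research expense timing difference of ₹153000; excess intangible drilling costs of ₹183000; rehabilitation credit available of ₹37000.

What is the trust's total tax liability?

₹314400

Alternative minimum tax:
  Adjusted income: ₹857000 + ₹164000 + ₹153000 + ₹183000 = ₹1357000
  Less exemption ₹47000 → base ₹1310000
  ₹1310000 × 24% = ₹314400

Regular income tax:
  ₹444000 × 16% = ₹71040
  ₹413000 × 25% = ₹103250
  → ₹174290
  Less rehabilitation credit ₹37000 → ₹137290

₹314400 > ₹137290, so the alternative minimum tax is the binding amount.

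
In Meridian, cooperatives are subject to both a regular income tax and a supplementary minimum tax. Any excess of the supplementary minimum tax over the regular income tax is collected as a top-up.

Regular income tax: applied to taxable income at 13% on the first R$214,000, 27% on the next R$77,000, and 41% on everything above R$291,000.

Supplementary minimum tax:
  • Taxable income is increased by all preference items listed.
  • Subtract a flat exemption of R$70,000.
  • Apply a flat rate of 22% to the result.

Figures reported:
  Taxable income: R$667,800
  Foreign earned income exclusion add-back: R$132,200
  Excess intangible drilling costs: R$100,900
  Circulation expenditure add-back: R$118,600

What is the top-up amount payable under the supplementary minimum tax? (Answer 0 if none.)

R$5,792

Supplementary minimum tax:
  Adjusted income: R$667,800 + R$132,200 + R$100,900 + R$118,600 = R$1,019,500
  Less exemption R$70,000 → base R$949,500
  R$949,500 × 22% = R$208,890

Regular income tax:
  R$214,000 × 13% = R$27,820
  R$77,000 × 27% = R$20,790
  R$376,800 × 41% = R$154,488
  → R$203,098

Excess of supplementary minimum tax over regular income tax: R$208,890 − R$203,098 = R$5,792.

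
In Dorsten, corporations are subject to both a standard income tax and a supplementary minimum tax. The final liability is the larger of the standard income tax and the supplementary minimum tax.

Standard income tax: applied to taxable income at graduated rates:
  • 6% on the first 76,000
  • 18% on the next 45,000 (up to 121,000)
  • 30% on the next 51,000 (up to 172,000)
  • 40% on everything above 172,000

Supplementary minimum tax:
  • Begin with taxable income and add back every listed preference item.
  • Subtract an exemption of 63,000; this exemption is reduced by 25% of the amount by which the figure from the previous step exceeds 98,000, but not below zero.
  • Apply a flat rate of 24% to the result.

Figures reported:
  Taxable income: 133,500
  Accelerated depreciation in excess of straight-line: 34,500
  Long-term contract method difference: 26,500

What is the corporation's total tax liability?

37,350

Supplementary minimum tax:
  Adjusted income: 133,500 + 34,500 + 26,500 = 194,500
  Exemption: 63,000 − 25% × (194,500 − 98,000) = 63,000 − 24,125 = 38,875
  Base: 194,500 − 38,875 = 155,625
  155,625 × 24% = 37,350

Standard income tax:
  76,000 × 6% = 4,560
  45,000 × 18% = 8,100
  12,500 × 30% = 3,750
  → 16,410

37,350 > 16,410, so the supplementary minimum tax is the binding amount.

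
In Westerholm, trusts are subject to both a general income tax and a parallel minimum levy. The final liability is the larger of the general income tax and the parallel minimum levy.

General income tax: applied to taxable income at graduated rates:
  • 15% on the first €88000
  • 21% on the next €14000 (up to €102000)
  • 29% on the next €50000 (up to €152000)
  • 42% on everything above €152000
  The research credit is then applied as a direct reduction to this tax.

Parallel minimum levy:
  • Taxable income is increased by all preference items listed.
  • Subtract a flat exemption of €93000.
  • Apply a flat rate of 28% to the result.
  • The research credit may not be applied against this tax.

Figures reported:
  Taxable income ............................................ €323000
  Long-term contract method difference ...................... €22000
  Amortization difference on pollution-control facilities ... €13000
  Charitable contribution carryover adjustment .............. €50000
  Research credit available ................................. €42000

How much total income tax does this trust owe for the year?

€88200

General income tax:
  €88000 × 15% = €13200
  €14000 × 21% = €2940
  €50000 × 29% = €14500
  €171000 × 42% = €71820
  → €102460
  Less research credit €42000 → €60460

Parallel minimum levy:
  Adjusted income: €323000 + €22000 + €13000 + €50000 = €408000
  Less exemption €93000 → base €315000
  €315000 × 28% = €88200

€88200 > €60460, so the parallel minimum levy is the binding amount.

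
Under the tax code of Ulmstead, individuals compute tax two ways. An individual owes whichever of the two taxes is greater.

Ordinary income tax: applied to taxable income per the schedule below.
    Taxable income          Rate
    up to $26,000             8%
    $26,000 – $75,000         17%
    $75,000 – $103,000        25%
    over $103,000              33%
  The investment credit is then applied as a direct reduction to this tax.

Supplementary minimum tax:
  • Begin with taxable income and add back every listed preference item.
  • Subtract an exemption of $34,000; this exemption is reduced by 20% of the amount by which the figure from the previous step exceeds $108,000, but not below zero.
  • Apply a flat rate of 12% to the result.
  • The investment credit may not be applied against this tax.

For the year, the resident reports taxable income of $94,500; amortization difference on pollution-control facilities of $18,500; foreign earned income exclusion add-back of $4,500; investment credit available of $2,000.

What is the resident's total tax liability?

$13,285

Supplementary minimum tax:
  Adjusted income: $94,500 + $18,500 + $4,500 = $117,500
  Exemption: $34,000 − 20% × ($117,500 − $108,000) = $34,000 − $1,900 = $32,100
  Base: $117,500 − $32,100 = $85,400
  $85,400 × 12% = $10,248

Ordinary income tax:
  $26,000 × 8% = $2,080
  $49,000 × 17% = $8,330
  $19,500 × 25% = $4,875
  → $15,285
  Less investment credit $2,000 → $13,285

$13,285 > $10,248, so the ordinary income tax governs.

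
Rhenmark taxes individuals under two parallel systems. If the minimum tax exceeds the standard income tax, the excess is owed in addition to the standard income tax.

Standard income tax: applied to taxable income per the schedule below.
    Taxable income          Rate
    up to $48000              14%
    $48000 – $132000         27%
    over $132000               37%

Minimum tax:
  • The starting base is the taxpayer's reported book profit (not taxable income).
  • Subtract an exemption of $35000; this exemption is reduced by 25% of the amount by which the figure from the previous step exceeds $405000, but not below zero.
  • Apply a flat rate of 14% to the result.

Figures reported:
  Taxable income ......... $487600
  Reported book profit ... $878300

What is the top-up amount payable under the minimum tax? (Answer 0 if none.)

Minimum tax:
  Base (reported book profit): $878300
  Exemption: 25% × ($878300 − $405000) = $118325 ≥ $35000, so the exemption is fully phased out
  Base: $878300 − $0 = $878300
  $878300 × 14% = $122962

Standard income tax:
  $48000 × 14% = $6720
  $84000 × 27% = $22680
  $355600 × 37% = $131572
  → $160972

$122962 ≤ $160972, so no add-on is due.

$0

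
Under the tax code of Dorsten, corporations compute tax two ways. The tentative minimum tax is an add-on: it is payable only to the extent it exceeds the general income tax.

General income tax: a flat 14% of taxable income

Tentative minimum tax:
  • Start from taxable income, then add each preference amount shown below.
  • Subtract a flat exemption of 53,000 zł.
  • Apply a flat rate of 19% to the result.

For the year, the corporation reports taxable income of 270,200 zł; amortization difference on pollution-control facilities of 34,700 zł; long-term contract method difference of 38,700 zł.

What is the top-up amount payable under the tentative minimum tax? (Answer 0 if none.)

Tentative minimum tax:
  Adjusted income: 270,200 zł + 34,700 zł + 38,700 zł = 343,600 zł
  Less exemption 53,000 zł → base 290,600 zł
  290,600 zł × 19% = 55,214 zł

General income tax:
  270,200 zł × 14% = 37,828 zł

Excess of tentative minimum tax over general income tax: 55,214 zł − 37,828 zł = 17,386 zł.

17,386 zł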